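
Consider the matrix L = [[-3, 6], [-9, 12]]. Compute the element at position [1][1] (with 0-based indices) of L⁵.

22842

Characteristic polynomial: s^2 - 9s + 18 = (s - 6)(s - 3), so the eigenvalues are 3, 6.
s=3: eigenvector (1, 1).
s=6: eigenvector (2, 3).
P = [[1, 2], [1, 3]], D = diag(3, 6), P⁻¹ = [[3, -2], [-1, 1]].
L⁵ = P·diag(243, 7776)·P⁻¹ = [[-14823, 15066], [-22599, 22842]].
The requested entry is 22842.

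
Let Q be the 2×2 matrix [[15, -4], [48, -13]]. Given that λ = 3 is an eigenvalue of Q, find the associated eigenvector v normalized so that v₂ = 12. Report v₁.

4

Q − 3I = [[12, -4], [48, -16]].
Solving (Q − 3I)v = 0 gives the eigenspace spanned by (4, 12).
With v₂ = 12, v = (4, 12), so v₁ = 4.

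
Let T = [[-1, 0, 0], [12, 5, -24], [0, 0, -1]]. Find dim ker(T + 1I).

2

T + 1I = [[0, 0, 0], [12, 6, -24], [0, 0, 0]].
This matrix has rank 1, so its null space has dimension 3 − 1 = 2.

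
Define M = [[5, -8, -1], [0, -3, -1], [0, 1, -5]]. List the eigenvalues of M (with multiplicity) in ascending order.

Characteristic polynomial: p(t) = t^3 + 3t^2 - 24t - 80 = (t - 5)(t + 4)^2.
Roots (with multiplicity): -4, -4, 5.

-4, -4, 5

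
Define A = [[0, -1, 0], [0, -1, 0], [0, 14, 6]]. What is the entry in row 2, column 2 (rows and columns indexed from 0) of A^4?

1296

Characteristic polynomial: t^3 - 5t^2 - 6t = t(t - 6)(t + 1), so the eigenvalues are -1, 0, 6.
t=6: eigenvector (0, 0, 1).
t=-1: eigenvector (1, 1, -2).
t=0: eigenvector (1, 0, 0).
P = [[0, 1, 1], [0, 1, 0], [1, -2, 0]], D = diag(6, -1, 0), P⁻¹ = [[0, 2, 1], [0, 1, 0], [1, -1, 0]].
A⁴ = P·diag(1296, 1, 0)·P⁻¹ = [[0, 1, 0], [0, 1, 0], [0, 2590, 1296]].
The requested entry is 1296.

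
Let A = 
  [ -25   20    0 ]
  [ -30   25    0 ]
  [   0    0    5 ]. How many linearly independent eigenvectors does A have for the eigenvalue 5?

A − 5I = [[-30, 20, 0], [-30, 20, 0], [0, 0, 0]].
This matrix has rank 1, so its null space has dimension 3 − 1 = 2.

2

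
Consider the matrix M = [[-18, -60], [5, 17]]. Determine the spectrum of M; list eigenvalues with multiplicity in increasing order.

-3, 2

Characteristic polynomial: p(t) = t^2 + t - 6 = (t - 2)(t + 3).
Roots (with multiplicity): -3, 2.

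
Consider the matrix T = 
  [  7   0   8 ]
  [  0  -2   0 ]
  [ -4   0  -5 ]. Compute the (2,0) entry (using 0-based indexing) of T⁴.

Characteristic polynomial: λ^3 - 7λ - 6 = (λ - 3)(λ + 1)(λ + 2), so the eigenvalues are -2, -1, 3.
λ=3: eigenvector (2, 0, -1).
λ=-2: eigenvector (0, 1, 0).
λ=-1: eigenvector (-1, 0, 1).
P = [[2, 0, -1], [0, 1, 0], [-1, 0, 1]], D = diag(3, -2, -1), P⁻¹ = [[1, 0, 1], [0, 1, 0], [1, 0, 2]].
T⁴ = P·diag(81, 16, 1)·P⁻¹ = [[161, 0, 160], [0, 16, 0], [-80, 0, -79]].
The requested entry is -80.

-80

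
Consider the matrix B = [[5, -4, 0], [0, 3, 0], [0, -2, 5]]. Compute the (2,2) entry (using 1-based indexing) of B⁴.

81

Characteristic polynomial: t^3 - 13t^2 + 55t - 75 = (t - 5)^2(t - 3), so the eigenvalues are 3, 5, 5.
t=5: eigenvector (1, 0, 0).
t=3: eigenvector (2, 1, 1).
t=5: eigenvector (2, 0, 1).
P = [[1, 2, 2], [0, 1, 0], [0, 1, 1]], D = diag(5, 3, 5), P⁻¹ = [[1, 0, -2], [0, 1, 0], [0, -1, 1]].
B⁴ = P·diag(625, 81, 625)·P⁻¹ = [[625, -1088, 0], [0, 81, 0], [0, -544, 625]].
The requested entry is 81.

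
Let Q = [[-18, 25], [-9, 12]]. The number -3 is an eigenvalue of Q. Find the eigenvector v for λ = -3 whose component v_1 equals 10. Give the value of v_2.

Q + 3I = [[-15, 25], [-9, 15]].
Solving (Q + 3I)v = 0 gives the eigenspace spanned by (10, 6).
With v_1 = 10, v = (10, 6), so v_2 = 6.

6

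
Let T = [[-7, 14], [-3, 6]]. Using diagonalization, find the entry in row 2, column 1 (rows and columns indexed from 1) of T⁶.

Characteristic polynomial: r^2 + r = r(r + 1), so the eigenvalues are -1, 0.
r=0: eigenvector (2, 1).
r=-1: eigenvector (7, 3).
P = [[2, 7], [1, 3]], D = diag(0, -1), P⁻¹ = [[-3, 7], [1, -2]].
T⁶ = P·diag(0, 1)·P⁻¹ = [[7, -14], [3, -6]].
The requested entry is 3.

3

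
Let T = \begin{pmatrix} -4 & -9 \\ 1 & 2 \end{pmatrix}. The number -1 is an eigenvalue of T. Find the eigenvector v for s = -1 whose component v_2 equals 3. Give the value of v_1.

-9

T + 1I = [[-3, -9], [1, 3]].
Solving (T + 1I)v = 0 gives the eigenspace spanned by (-9, 3).
With v_2 = 3, v = (-9, 3), so v_1 = -9.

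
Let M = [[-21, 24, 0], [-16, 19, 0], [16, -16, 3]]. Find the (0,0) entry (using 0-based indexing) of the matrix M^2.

Characteristic polynomial: μ^3 - μ^2 - 21μ + 45 = (μ - 3)^2(μ + 5), so the eigenvalues are -5, 3, 3.
μ=3: eigenvector (0, 0, 1).
μ=3: eigenvector (1, 1, 0).
μ=-5: eigenvector (3, 2, -2).
P = [[0, 1, 3], [0, 1, 2], [1, 0, -2]], D = diag(3, 3, -5), P⁻¹ = [[2, -2, 1], [-2, 3, 0], [1, -1, 0]].
M² = P·diag(9, 9, 25)·P⁻¹ = [[57, -48, 0], [32, -23, 0], [-32, 32, 9]].
The requested entry is 57.

57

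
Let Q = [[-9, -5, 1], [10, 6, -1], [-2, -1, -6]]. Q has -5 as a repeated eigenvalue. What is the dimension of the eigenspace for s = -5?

1

Q + 5I = [[-4, -5, 1], [10, 11, -1], [-2, -1, -1]].
This matrix has rank 2, so its null space has dimension 3 − 2 = 1.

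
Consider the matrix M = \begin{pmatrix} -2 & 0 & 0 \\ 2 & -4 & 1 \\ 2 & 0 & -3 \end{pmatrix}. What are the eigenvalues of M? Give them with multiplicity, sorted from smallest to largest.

Characteristic polynomial: p(r) = r^3 + 9r^2 + 26r + 24 = (r + 2)(r + 3)(r + 4).
Roots (with multiplicity): -4, -3, -2.

-4, -3, -2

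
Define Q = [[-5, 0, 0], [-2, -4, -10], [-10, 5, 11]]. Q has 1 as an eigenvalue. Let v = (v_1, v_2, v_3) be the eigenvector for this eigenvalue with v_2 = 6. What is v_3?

-3

Q − 1I = [[-6, 0, 0], [-2, -5, -10], [-10, 5, 10]].
Solving (Q − 1I)v = 0 gives the eigenspace spanned by (0, 6, -3).
With v_2 = 6, v = (0, 6, -3), so v_3 = -3.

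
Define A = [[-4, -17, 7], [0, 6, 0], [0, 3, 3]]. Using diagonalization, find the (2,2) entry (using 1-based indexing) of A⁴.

Characteristic polynomial: λ^3 - 5λ^2 - 18λ + 72 = (λ - 6)(λ - 3)(λ + 4), so the eigenvalues are -4, 3, 6.
λ=-4: eigenvector (1, 0, 0).
λ=3: eigenvector (-1, 0, -1).
λ=6: eigenvector (-1, 1, 1).
P = [[1, -1, -1], [0, 0, 1], [0, -1, 1]], D = diag(-4, 3, 6), P⁻¹ = [[1, 2, -1], [0, 1, -1], [0, 1, 0]].
A⁴ = P·diag(256, 81, 1296)·P⁻¹ = [[256, -865, -175], [0, 1296, 0], [0, 1215, 81]].
The requested entry is 1296.

1296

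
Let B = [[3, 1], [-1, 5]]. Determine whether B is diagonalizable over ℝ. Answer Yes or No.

Characteristic polynomial: p(λ) = λ^2 - 8λ + 16 = (λ - 4)^2.
λ = 4 has algebraic multiplicity 2; rank(B − 4I) = 1, so geometric multiplicity = 1.
Geometric multiplicity < algebraic multiplicity, so B is not diagonalizable.

No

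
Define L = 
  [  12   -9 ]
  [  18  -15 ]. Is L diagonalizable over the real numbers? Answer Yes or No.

Characteristic polynomial: p(t) = t^2 + 3t - 18 = (t - 3)(t + 6).
All 2 eigenvalues are distinct, so L is diagonalizable.

Yes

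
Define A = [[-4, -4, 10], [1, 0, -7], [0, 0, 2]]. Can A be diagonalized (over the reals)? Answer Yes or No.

Characteristic polynomial: p(t) = t^3 + 2t^2 - 4t - 8 = (t - 2)(t + 2)^2.
t = -2 has algebraic multiplicity 2; rank(A + 2I) = 2, so geometric multiplicity = 1.
Geometric multiplicity < algebraic multiplicity, so A is not diagonalizable.

No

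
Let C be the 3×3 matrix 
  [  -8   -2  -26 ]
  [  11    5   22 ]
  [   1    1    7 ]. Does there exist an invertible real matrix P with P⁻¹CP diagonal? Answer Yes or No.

No

Characteristic polynomial: p(t) = t^3 - 4t^2 - 35t + 150 = (t - 5)^2(t + 6).
t = 5 has algebraic multiplicity 2; rank(C − 5I) = 2, so geometric multiplicity = 1.
Geometric multiplicity < algebraic multiplicity, so C is not diagonalizable.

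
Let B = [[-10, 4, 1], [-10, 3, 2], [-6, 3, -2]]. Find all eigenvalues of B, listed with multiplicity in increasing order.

Characteristic polynomial: p(λ) = λ^3 + 9λ^2 + 24λ + 20 = (λ + 2)^2(λ + 5).
Roots (with multiplicity): -5, -2, -2.

-5, -2, -2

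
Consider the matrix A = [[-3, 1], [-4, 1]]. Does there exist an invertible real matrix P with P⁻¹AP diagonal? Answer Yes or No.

No

Characteristic polynomial: p(s) = s^2 + 2s + 1 = (s + 1)^2.
s = -1 has algebraic multiplicity 2; rank(A + 1I) = 1, so geometric multiplicity = 1.
Geometric multiplicity < algebraic multiplicity, so A is not diagonalizable.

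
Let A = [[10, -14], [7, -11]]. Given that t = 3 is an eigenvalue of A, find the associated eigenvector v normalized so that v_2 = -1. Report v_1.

A − 3I = [[7, -14], [7, -14]].
Solving (A − 3I)v = 0 gives the eigenspace spanned by (-2, -1).
With v_2 = -1, v = (-2, -1), so v_1 = -2.

-2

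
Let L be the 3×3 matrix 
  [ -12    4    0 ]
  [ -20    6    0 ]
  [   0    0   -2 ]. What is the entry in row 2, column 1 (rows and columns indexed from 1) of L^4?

Characteristic polynomial: μ^3 + 8μ^2 + 20μ + 16 = (μ + 2)^2(μ + 4), so the eigenvalues are -4, -2, -2.
μ=-4: eigenvector (1, 2, 0).
μ=-2: eigenvector (2, 5, 0).
μ=-2: eigenvector (0, 0, 1).
P = [[1, 2, 0], [2, 5, 0], [0, 0, 1]], D = diag(-4, -2, -2), P⁻¹ = [[5, -2, 0], [-2, 1, 0], [0, 0, 1]].
L⁴ = P·diag(256, 16, 16)·P⁻¹ = [[1216, -480, 0], [2400, -944, 0], [0, 0, 16]].
The requested entry is 2400.

2400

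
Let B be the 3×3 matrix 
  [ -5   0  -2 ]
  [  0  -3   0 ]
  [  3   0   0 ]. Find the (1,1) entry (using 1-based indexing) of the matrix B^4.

Characteristic polynomial: μ^3 + 8μ^2 + 21μ + 18 = (μ + 2)(μ + 3)^2, so the eigenvalues are -3, -3, -2.
μ=-3: eigenvector (1, 1, -1).
μ=-3: eigenvector (1, 0, -1).
μ=-2: eigenvector (-2, 0, 3).
P = [[1, 1, -2], [1, 0, 0], [-1, -1, 3]], D = diag(-3, -3, -2), P⁻¹ = [[0, 1, 0], [3, -1, 2], [1, 0, 1]].
B⁴ = P·diag(81, 81, 16)·P⁻¹ = [[211, 0, 130], [0, 81, 0], [-195, 0, -114]].
The requested entry is 211.

211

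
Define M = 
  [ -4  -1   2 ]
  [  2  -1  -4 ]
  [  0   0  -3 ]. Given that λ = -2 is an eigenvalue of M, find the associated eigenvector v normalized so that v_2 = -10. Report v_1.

5

M + 2I = [[-2, -1, 2], [2, 1, -4], [0, 0, -1]].
Solving (M + 2I)v = 0 gives the eigenspace spanned by (5, -10, 0).
With v_2 = -10, v = (5, -10, 0), so v_1 = 5.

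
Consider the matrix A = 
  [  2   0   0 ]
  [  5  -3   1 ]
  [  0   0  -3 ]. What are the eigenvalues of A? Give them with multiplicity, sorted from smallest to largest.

Characteristic polynomial: p(r) = r^3 + 4r^2 - 3r - 18 = (r - 2)(r + 3)^2.
Roots (with multiplicity): -3, -3, 2.

-3, -3, 2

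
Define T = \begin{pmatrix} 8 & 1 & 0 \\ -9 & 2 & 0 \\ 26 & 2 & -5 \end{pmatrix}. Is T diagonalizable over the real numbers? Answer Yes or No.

Characteristic polynomial: p(r) = r^3 - 5r^2 - 25r + 125 = (r - 5)^2(r + 5).
r = 5 has algebraic multiplicity 2; rank(T − 5I) = 2, so geometric multiplicity = 1.
Geometric multiplicity < algebraic multiplicity, so T is not diagonalizable.

No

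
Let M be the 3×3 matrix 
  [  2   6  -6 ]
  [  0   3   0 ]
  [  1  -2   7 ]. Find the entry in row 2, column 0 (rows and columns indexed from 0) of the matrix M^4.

369

Characteristic polynomial: r^3 - 12r^2 + 47r - 60 = (r - 5)(r - 4)(r - 3), so the eigenvalues are 3, 4, 5.
r=3: eigenvector (-6, 1, 2).
r=4: eigenvector (3, 0, -1).
r=5: eigenvector (-2, 0, 1).
P = [[-6, 3, -2], [1, 0, 0], [2, -1, 1]], D = diag(3, 4, 5), P⁻¹ = [[0, 1, 0], [1, 2, 2], [1, 0, 3]].
M⁴ = P·diag(81, 256, 625)·P⁻¹ = [[-482, 1050, -2214], [0, 81, 0], [369, -350, 1363]].
The requested entry is 369.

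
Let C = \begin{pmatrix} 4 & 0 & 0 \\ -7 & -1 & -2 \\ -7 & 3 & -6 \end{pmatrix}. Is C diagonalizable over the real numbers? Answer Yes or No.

Yes

Characteristic polynomial: p(r) = r^3 + 3r^2 - 16r - 48 = (r - 4)(r + 3)(r + 4).
All 3 eigenvalues are distinct, so C is diagonalizable.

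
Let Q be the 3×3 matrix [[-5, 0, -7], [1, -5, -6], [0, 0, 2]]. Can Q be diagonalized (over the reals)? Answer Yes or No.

Characteristic polynomial: p(t) = t^3 + 8t^2 + 5t - 50 = (t - 2)(t + 5)^2.
t = -5 has algebraic multiplicity 2; rank(Q + 5I) = 2, so geometric multiplicity = 1.
Geometric multiplicity < algebraic multiplicity, so Q is not diagonalizable.

No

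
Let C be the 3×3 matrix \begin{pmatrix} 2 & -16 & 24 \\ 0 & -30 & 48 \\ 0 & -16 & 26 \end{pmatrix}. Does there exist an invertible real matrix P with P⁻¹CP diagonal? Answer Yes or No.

Characteristic polynomial: p(s) = s^3 + 2s^2 - 20s + 24 = (s - 2)^2(s + 6).
s = 2 has algebraic multiplicity 2; rank(C − 2I) = 1, so geometric multiplicity = 2.
Every eigenvalue has geometric = algebraic multiplicity, so C is diagonalizable.

Yes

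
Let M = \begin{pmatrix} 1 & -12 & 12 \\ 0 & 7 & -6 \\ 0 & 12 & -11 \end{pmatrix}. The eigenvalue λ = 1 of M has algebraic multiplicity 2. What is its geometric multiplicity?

2

M − 1I = [[0, -12, 12], [0, 6, -6], [0, 12, -12]].
This matrix has rank 1, so its null space has dimension 3 − 1 = 2.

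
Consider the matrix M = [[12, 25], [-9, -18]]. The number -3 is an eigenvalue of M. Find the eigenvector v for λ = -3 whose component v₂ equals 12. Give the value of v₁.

-20

M + 3I = [[15, 25], [-9, -15]].
Solving (M + 3I)v = 0 gives the eigenspace spanned by (-20, 12).
With v₂ = 12, v = (-20, 12), so v₁ = -20.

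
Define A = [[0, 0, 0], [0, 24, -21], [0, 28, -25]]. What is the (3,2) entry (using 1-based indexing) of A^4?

-700

Characteristic polynomial: t^3 + t^2 - 12t = t(t - 3)(t + 4), so the eigenvalues are -4, 0, 3.
t=0: eigenvector (1, 0, 0).
t=3: eigenvector (0, 1, 1).
t=-4: eigenvector (0, -3, -4).
P = [[1, 0, 0], [0, 1, -3], [0, 1, -4]], D = diag(0, 3, -4), P⁻¹ = [[1, 0, 0], [0, 4, -3], [0, 1, -1]].
A⁴ = P·diag(0, 81, 256)·P⁻¹ = [[0, 0, 0], [0, -444, 525], [0, -700, 781]].
The requested entry is -700.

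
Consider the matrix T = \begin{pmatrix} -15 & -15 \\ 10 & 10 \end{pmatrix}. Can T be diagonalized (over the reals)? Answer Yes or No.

Yes

Characteristic polynomial: p(s) = s^2 + 5s = s(s + 5).
All 2 eigenvalues are distinct, so T is diagonalizable.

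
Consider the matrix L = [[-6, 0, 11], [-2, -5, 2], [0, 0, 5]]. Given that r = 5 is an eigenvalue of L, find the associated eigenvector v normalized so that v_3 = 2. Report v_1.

2

L − 5I = [[-11, 0, 11], [-2, -10, 2], [0, 0, 0]].
Solving (L − 5I)v = 0 gives the eigenspace spanned by (2, 0, 2).
With v_3 = 2, v = (2, 0, 2), so v_1 = 2.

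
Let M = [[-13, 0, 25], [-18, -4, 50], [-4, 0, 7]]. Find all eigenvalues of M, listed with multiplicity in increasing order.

Characteristic polynomial: p(μ) = μ^3 + 10μ^2 + 33μ + 36 = (μ + 3)^2(μ + 4).
Roots (with multiplicity): -4, -3, -3.

-4, -3, -3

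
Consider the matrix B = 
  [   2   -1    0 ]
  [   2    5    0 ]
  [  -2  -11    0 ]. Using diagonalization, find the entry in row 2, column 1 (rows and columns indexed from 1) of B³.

74

Characteristic polynomial: t^3 - 7t^2 + 12t = t(t - 4)(t - 3), so the eigenvalues are 0, 3, 4.
t=3: eigenvector (-1, 1, -3).
t=4: eigenvector (-1, 2, -5).
t=0: eigenvector (0, 0, 1).
P = [[-1, -1, 0], [1, 2, 0], [-3, -5, 1]], D = diag(3, 4, 0), P⁻¹ = [[-2, -1, 0], [1, 1, 0], [-1, 2, 1]].
B³ = P·diag(27, 64, 0)·P⁻¹ = [[-10, -37, 0], [74, 101, 0], [-158, -239, 0]].
The requested entry is 74.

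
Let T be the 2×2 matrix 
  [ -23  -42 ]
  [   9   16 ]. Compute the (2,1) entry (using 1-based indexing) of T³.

Characteristic polynomial: μ^2 + 7μ + 10 = (μ + 2)(μ + 5), so the eigenvalues are -5, -2.
μ=-2: eigenvector (-2, 1).
μ=-5: eigenvector (7, -3).
P = [[-2, 7], [1, -3]], D = diag(-2, -5), P⁻¹ = [[3, 7], [1, 2]].
T³ = P·diag(-8, -125)·P⁻¹ = [[-827, -1638], [351, 694]].
The requested entry is 351.

351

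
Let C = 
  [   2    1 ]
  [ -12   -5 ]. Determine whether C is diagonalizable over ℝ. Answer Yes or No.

Yes

Characteristic polynomial: p(t) = t^2 + 3t + 2 = (t + 1)(t + 2).
All 2 eigenvalues are distinct, so C is diagonalizable.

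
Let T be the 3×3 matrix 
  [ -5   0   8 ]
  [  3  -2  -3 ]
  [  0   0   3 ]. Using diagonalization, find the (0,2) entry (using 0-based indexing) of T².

Characteristic polynomial: s^3 + 4s^2 - 11s - 30 = (s - 3)(s + 2)(s + 5), so the eigenvalues are -5, -2, 3.
s=-5: eigenvector (1, -1, 0).
s=-2: eigenvector (0, 1, 0).
s=3: eigenvector (1, 0, 1).
P = [[1, 0, 1], [-1, 1, 0], [0, 0, 1]], D = diag(-5, -2, 3), P⁻¹ = [[1, 0, -1], [1, 1, -1], [0, 0, 1]].
T² = P·diag(25, 4, 9)·P⁻¹ = [[25, 0, -16], [-21, 4, 21], [0, 0, 9]].
The requested entry is -16.

-16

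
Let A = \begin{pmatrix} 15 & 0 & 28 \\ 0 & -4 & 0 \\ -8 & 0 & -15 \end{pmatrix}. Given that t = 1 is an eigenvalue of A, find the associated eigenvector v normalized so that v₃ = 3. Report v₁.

-6

A − 1I = [[14, 0, 28], [0, -5, 0], [-8, 0, -16]].
Solving (A − 1I)v = 0 gives the eigenspace spanned by (-6, 0, 3).
With v₃ = 3, v = (-6, 0, 3), so v₁ = -6.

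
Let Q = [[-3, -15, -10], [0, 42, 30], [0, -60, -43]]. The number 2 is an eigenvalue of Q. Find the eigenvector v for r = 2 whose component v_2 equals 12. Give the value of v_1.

-4

Q − 2I = [[-5, -15, -10], [0, 40, 30], [0, -60, -45]].
Solving (Q − 2I)v = 0 gives the eigenspace spanned by (-4, 12, -16).
With v_2 = 12, v = (-4, 12, -16), so v_1 = -4.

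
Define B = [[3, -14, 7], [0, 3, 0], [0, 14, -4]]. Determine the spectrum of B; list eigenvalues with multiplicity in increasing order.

Characteristic polynomial: p(t) = t^3 - 2t^2 - 15t + 36 = (t - 3)^2(t + 4).
Roots (with multiplicity): -4, 3, 3.

-4, 3, 3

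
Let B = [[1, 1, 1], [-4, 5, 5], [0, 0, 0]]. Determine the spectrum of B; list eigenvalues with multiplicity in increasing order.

0, 3, 3

Characteristic polynomial: p(λ) = λ^3 - 6λ^2 + 9λ = λ(λ - 3)^2.
Roots (with multiplicity): 0, 3, 3.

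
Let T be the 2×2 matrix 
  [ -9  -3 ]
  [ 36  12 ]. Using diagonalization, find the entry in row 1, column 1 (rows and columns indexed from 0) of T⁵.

972

Characteristic polynomial: r^2 - 3r = r(r - 3), so the eigenvalues are 0, 3.
r=3: eigenvector (1, -4).
r=0: eigenvector (1, -3).
P = [[1, 1], [-4, -3]], D = diag(3, 0), P⁻¹ = [[-3, -1], [4, 1]].
T⁵ = P·diag(243, 0)·P⁻¹ = [[-729, -243], [2916, 972]].
The requested entry is 972.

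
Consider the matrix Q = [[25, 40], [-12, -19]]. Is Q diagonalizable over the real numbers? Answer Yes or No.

Yes

Characteristic polynomial: p(r) = r^2 - 6r + 5 = (r - 5)(r - 1).
All 2 eigenvalues are distinct, so Q is diagonalizable.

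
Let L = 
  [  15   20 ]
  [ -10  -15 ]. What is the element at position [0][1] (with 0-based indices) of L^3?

Characteristic polynomial: s^2 - 25 = (s - 5)(s + 5), so the eigenvalues are -5, 5.
s=5: eigenvector (2, -1).
s=-5: eigenvector (-1, 1).
P = [[2, -1], [-1, 1]], D = diag(5, -5), P⁻¹ = [[1, 1], [1, 2]].
L³ = P·diag(125, -125)·P⁻¹ = [[375, 500], [-250, -375]].
The requested entry is 500.

500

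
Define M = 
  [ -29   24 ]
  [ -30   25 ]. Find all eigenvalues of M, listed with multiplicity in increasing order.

Characteristic polynomial: p(λ) = λ^2 + 4λ - 5 = (λ - 1)(λ + 5).
Roots (with multiplicity): -5, 1.

-5, 1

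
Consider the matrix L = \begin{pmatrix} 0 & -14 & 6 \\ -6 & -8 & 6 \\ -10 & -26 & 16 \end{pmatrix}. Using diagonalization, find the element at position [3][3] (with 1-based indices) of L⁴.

Characteristic polynomial: μ^3 - 8μ^2 + 4μ + 48 = (μ - 6)(μ - 4)(μ + 2), so the eigenvalues are -2, 4, 6.
μ=6: eigenvector (1, 0, 1).
μ=4: eigenvector (-1, -1, -3).
μ=-2: eigenvector (1, 1, 2).
P = [[1, -1, 1], [0, -1, 1], [1, -3, 2]], D = diag(6, 4, -2), P⁻¹ = [[1, -1, 0], [1, 1, -1], [1, 2, -1]].
L⁴ = P·diag(1296, 256, 16)·P⁻¹ = [[1056, -1520, 240], [-240, -224, 240], [560, -2000, 736]].
The requested entry is 736.

736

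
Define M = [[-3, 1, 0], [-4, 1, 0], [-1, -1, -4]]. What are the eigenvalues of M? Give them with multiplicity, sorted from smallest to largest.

-4, -1, -1

Characteristic polynomial: p(t) = t^3 + 6t^2 + 9t + 4 = (t + 1)^2(t + 4).
Roots (with multiplicity): -4, -1, -1.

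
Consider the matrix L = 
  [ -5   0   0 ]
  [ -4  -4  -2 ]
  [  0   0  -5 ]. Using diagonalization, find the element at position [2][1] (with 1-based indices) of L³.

Characteristic polynomial: t^3 + 14t^2 + 65t + 100 = (t + 4)(t + 5)^2, so the eigenvalues are -5, -5, -4.
t=-5: eigenvector (1, 0, -2).
t=-4: eigenvector (0, 1, 0).
t=-5: eigenvector (0, 2, 1).
P = [[1, 0, 0], [0, 1, 2], [-2, 0, 1]], D = diag(-5, -4, -5), P⁻¹ = [[1, 0, 0], [-4, 1, -2], [2, 0, 1]].
L³ = P·diag(-125, -64, -125)·P⁻¹ = [[-125, 0, 0], [-244, -64, -122], [0, 0, -125]].
The requested entry is -244.

-244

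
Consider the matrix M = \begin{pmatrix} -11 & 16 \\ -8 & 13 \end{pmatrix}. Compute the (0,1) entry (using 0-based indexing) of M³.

Characteristic polynomial: s^2 - 2s - 15 = (s - 5)(s + 3), so the eigenvalues are -3, 5.
s=5: eigenvector (-1, -1).
s=-3: eigenvector (2, 1).
P = [[-1, 2], [-1, 1]], D = diag(5, -3), P⁻¹ = [[1, -2], [1, -1]].
M³ = P·diag(125, -27)·P⁻¹ = [[-179, 304], [-152, 277]].
The requested entry is 304.

304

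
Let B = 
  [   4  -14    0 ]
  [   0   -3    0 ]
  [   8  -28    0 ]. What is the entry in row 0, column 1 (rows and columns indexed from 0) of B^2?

-14

Characteristic polynomial: s^3 - s^2 - 12s = s(s - 4)(s + 3), so the eigenvalues are -3, 0, 4.
s=4: eigenvector (1, 0, 2).
s=0: eigenvector (0, 0, 1).
s=-3: eigenvector (2, 1, 4).
P = [[1, 0, 2], [0, 0, 1], [2, 1, 4]], D = diag(4, 0, -3), P⁻¹ = [[1, -2, 0], [-2, 0, 1], [0, 1, 0]].
B² = P·diag(16, 0, 9)·P⁻¹ = [[16, -14, 0], [0, 9, 0], [32, -28, 0]].
The requested entry is -14.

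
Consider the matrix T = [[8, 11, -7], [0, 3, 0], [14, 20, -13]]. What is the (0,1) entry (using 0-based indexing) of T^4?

-1135

Characteristic polynomial: μ^3 + 2μ^2 - 21μ + 18 = (μ - 3)(μ - 1)(μ + 6), so the eigenvalues are -6, 1, 3.
μ=3: eigenvector (2, 1, 3).
μ=-6: eigenvector (-1, 0, -2).
μ=1: eigenvector (1, 0, 1).
P = [[2, -1, 1], [1, 0, 0], [3, -2, 1]], D = diag(3, -6, 1), P⁻¹ = [[0, 1, 0], [1, 1, -1], [2, -1, -1]].
T⁴ = P·diag(81, 1296, 1)·P⁻¹ = [[-1294, -1135, 1295], [0, 81, 0], [-2590, -2350, 2591]].
The requested entry is -1135.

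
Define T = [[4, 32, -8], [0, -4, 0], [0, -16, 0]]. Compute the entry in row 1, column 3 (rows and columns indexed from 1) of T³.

Characteristic polynomial: λ^3 - 16λ = λ(λ - 4)(λ + 4), so the eigenvalues are -4, 0, 4.
λ=4: eigenvector (1, 0, 0).
λ=-4: eigenvector (0, 1, 4).
λ=0: eigenvector (2, 0, 1).
P = [[1, 0, 2], [0, 1, 0], [0, 4, 1]], D = diag(4, -4, 0), P⁻¹ = [[1, 8, -2], [0, 1, 0], [0, -4, 1]].
T³ = P·diag(64, -64, 0)·P⁻¹ = [[64, 512, -128], [0, -64, 0], [0, -256, 0]].
The requested entry is -128.

-128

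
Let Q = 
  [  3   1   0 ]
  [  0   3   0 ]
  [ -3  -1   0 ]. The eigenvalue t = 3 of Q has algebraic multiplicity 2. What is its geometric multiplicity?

1

Q − 3I = [[0, 1, 0], [0, 0, 0], [-3, -1, -3]].
This matrix has rank 2, so its null space has dimension 3 − 2 = 1.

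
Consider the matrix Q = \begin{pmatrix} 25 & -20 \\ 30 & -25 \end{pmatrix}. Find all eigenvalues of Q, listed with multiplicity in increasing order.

Characteristic polynomial: p(μ) = μ^2 - 25 = (μ - 5)(μ + 5).
Roots (with multiplicity): -5, 5.

-5, 5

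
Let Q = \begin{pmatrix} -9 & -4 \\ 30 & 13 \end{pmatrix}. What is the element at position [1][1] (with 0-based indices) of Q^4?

Characteristic polynomial: t^2 - 4t + 3 = (t - 3)(t - 1), so the eigenvalues are 1, 3.
t=3: eigenvector (1, -3).
t=1: eigenvector (2, -5).
P = [[1, 2], [-3, -5]], D = diag(3, 1), P⁻¹ = [[-5, -2], [3, 1]].
Q⁴ = P·diag(81, 1)·P⁻¹ = [[-399, -160], [1200, 481]].
The requested entry is 481.

481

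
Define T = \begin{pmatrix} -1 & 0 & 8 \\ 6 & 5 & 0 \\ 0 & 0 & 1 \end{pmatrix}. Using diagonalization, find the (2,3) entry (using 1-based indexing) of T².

48

Characteristic polynomial: r^3 - 5r^2 - r + 5 = (r - 5)(r - 1)(r + 1), so the eigenvalues are -1, 1, 5.
r=1: eigenvector (4, -6, 1).
r=5: eigenvector (0, 1, 0).
r=-1: eigenvector (1, -1, 0).
P = [[4, 0, 1], [-6, 1, -1], [1, 0, 0]], D = diag(1, 5, -1), P⁻¹ = [[0, 0, 1], [1, 1, 2], [1, 0, -4]].
T² = P·diag(1, 25, 1)·P⁻¹ = [[1, 0, 0], [24, 25, 48], [0, 0, 1]].
The requested entry is 48.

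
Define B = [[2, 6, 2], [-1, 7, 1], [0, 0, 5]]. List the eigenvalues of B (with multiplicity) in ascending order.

4, 5, 5

Characteristic polynomial: p(t) = t^3 - 14t^2 + 65t - 100 = (t - 5)^2(t - 4).
Roots (with multiplicity): 4, 5, 5.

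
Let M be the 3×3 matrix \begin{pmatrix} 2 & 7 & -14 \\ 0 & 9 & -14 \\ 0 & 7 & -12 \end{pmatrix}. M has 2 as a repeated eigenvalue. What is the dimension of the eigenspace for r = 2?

M − 2I = [[0, 7, -14], [0, 7, -14], [0, 7, -14]].
This matrix has rank 1, so its null space has dimension 3 − 1 = 2.

2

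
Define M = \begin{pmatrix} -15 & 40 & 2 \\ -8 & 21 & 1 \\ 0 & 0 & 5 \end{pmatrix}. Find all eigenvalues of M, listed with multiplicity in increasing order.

Characteristic polynomial: p(λ) = λ^3 - 11λ^2 + 35λ - 25 = (λ - 5)^2(λ - 1).
Roots (with multiplicity): 1, 5, 5.

1, 5, 5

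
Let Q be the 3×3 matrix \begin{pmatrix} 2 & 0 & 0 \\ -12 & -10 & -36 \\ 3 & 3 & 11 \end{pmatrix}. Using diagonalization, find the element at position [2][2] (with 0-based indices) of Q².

13

Characteristic polynomial: s^3 - 3s^2 + 4 = (s - 2)^2(s + 1), so the eigenvalues are -1, 2, 2.
s=2: eigenvector (1, 2, -1).
s=-1: eigenvector (0, 4, -1).
s=2: eigenvector (0, -3, 1).
P = [[1, 0, 0], [2, 4, -3], [-1, -1, 1]], D = diag(2, -1, 2), P⁻¹ = [[1, 0, 0], [1, 1, 3], [2, 1, 4]].
Q² = P·diag(4, 1, 4)·P⁻¹ = [[4, 0, 0], [-12, -8, -36], [3, 3, 13]].
The requested entry is 13.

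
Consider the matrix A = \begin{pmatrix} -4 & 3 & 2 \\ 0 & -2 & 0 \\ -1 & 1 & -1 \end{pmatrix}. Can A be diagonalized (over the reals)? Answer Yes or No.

Characteristic polynomial: p(λ) = λ^3 + 7λ^2 + 16λ + 12 = (λ + 2)^2(λ + 3).
λ = -2 has algebraic multiplicity 2; rank(A + 2I) = 2, so geometric multiplicity = 1.
Geometric multiplicity < algebraic multiplicity, so A is not diagonalizable.

No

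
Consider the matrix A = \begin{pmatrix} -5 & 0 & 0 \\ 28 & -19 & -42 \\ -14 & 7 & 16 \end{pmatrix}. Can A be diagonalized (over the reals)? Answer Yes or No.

Characteristic polynomial: p(λ) = λ^3 + 8λ^2 + 5λ - 50 = (λ - 2)(λ + 5)^2.
λ = -5 has algebraic multiplicity 2; rank(A + 5I) = 1, so geometric multiplicity = 2.
Every eigenvalue has geometric = algebraic multiplicity, so A is diagonalizable.

Yes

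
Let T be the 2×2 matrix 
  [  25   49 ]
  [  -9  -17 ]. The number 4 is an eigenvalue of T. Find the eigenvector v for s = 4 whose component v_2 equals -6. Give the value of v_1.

14

T − 4I = [[21, 49], [-9, -21]].
Solving (T − 4I)v = 0 gives the eigenspace spanned by (14, -6).
With v_2 = -6, v = (14, -6), so v_1 = 14.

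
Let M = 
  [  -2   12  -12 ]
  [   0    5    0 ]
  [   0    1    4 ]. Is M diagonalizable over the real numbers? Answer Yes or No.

Characteristic polynomial: p(t) = t^3 - 7t^2 + 2t + 40 = (t - 5)(t - 4)(t + 2).
All 3 eigenvalues are distinct, so M is diagonalizable.

Yes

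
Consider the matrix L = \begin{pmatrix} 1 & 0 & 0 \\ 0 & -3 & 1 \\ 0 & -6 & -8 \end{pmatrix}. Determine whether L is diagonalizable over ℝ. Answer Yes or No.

Yes

Characteristic polynomial: p(μ) = μ^3 + 10μ^2 + 19μ - 30 = (μ - 1)(μ + 5)(μ + 6).
All 3 eigenvalues are distinct, so L is diagonalizable.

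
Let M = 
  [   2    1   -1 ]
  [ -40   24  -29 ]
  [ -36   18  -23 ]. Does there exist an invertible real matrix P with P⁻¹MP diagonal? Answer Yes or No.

No

Characteristic polynomial: p(r) = r^3 - 3r^2 - 24r + 80 = (r - 4)^2(r + 5).
r = 4 has algebraic multiplicity 2; rank(M − 4I) = 2, so geometric multiplicity = 1.
Geometric multiplicity < algebraic multiplicity, so M is not diagonalizable.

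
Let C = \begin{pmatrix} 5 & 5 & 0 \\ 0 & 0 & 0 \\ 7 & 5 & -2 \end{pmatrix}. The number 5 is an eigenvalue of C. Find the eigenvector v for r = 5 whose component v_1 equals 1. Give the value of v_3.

C − 5I = [[0, 5, 0], [0, -5, 0], [7, 5, -7]].
Solving (C − 5I)v = 0 gives the eigenspace spanned by (1, 0, 1).
With v_1 = 1, v = (1, 0, 1), so v_3 = 1.

1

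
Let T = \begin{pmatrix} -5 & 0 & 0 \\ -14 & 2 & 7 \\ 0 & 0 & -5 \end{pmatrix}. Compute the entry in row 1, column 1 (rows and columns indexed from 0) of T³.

8

Characteristic polynomial: μ^3 + 8μ^2 + 5μ - 50 = (μ - 2)(μ + 5)^2, so the eigenvalues are -5, -5, 2.
μ=-5: eigenvector (1, 1, 1).
μ=2: eigenvector (0, 1, 0).
μ=-5: eigenvector (0, -1, 1).
P = [[1, 0, 0], [1, 1, -1], [1, 0, 1]], D = diag(-5, 2, -5), P⁻¹ = [[1, 0, 0], [-2, 1, 1], [-1, 0, 1]].
T³ = P·diag(-125, 8, -125)·P⁻¹ = [[-125, 0, 0], [-266, 8, 133], [0, 0, -125]].
The requested entry is 8.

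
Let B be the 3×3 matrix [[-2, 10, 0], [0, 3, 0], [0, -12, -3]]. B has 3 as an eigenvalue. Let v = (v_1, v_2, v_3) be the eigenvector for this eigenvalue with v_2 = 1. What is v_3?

-2

B − 3I = [[-5, 10, 0], [0, 0, 0], [0, -12, -6]].
Solving (B − 3I)v = 0 gives the eigenspace spanned by (2, 1, -2).
With v_2 = 1, v = (2, 1, -2), so v_3 = -2.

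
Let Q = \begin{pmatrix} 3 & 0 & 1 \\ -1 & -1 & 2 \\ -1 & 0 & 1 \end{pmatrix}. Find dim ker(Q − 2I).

1

Q − 2I = [[1, 0, 1], [-1, -3, 2], [-1, 0, -1]].
This matrix has rank 2, so its null space has dimension 3 − 2 = 1.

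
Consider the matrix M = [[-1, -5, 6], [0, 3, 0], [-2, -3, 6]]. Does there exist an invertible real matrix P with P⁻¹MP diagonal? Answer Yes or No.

No

Characteristic polynomial: p(t) = t^3 - 8t^2 + 21t - 18 = (t - 3)^2(t - 2).
t = 3 has algebraic multiplicity 2; rank(M − 3I) = 2, so geometric multiplicity = 1.
Geometric multiplicity < algebraic multiplicity, so M is not diagonalizable.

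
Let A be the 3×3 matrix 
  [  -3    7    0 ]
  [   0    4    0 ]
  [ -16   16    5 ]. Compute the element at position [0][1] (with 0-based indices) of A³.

91

Characteristic polynomial: t^3 - 6t^2 - 7t + 60 = (t - 5)(t - 4)(t + 3), so the eigenvalues are -3, 4, 5.
t=-3: eigenvector (1, 0, 2).
t=4: eigenvector (1, 1, 0).
t=5: eigenvector (0, 0, 1).
P = [[1, 1, 0], [0, 1, 0], [2, 0, 1]], D = diag(-3, 4, 5), P⁻¹ = [[1, -1, 0], [0, 1, 0], [-2, 2, 1]].
A³ = P·diag(-27, 64, 125)·P⁻¹ = [[-27, 91, 0], [0, 64, 0], [-304, 304, 125]].
The requested entry is 91.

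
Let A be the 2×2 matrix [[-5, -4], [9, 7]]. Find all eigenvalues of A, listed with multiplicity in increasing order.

1, 1

Characteristic polynomial: p(μ) = μ^2 - 2μ + 1 = (μ - 1)^2.
Roots (with multiplicity): 1, 1.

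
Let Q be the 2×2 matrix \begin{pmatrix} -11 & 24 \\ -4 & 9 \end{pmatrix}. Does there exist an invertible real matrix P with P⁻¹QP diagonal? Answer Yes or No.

Yes

Characteristic polynomial: p(s) = s^2 + 2s - 3 = (s - 1)(s + 3).
All 2 eigenvalues are distinct, so Q is diagonalizable.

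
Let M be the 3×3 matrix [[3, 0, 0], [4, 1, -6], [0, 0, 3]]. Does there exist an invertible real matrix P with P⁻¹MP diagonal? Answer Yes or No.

Yes

Characteristic polynomial: p(t) = t^3 - 7t^2 + 15t - 9 = (t - 3)^2(t - 1).
t = 3 has algebraic multiplicity 2; rank(M − 3I) = 1, so geometric multiplicity = 2.
Every eigenvalue has geometric = algebraic multiplicity, so M is diagonalizable.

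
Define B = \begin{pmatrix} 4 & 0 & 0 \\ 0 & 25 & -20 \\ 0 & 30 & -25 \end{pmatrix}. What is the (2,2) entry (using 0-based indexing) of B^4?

625

Characteristic polynomial: t^3 - 4t^2 - 25t + 100 = (t - 5)(t - 4)(t + 5), so the eigenvalues are -5, 4, 5.
t=4: eigenvector (1, 0, 0).
t=5: eigenvector (0, 1, 1).
t=-5: eigenvector (0, 2, 3).
P = [[1, 0, 0], [0, 1, 2], [0, 1, 3]], D = diag(4, 5, -5), P⁻¹ = [[1, 0, 0], [0, 3, -2], [0, -1, 1]].
B⁴ = P·diag(256, 625, 625)·P⁻¹ = [[256, 0, 0], [0, 625, 0], [0, 0, 625]].
The requested entry is 625.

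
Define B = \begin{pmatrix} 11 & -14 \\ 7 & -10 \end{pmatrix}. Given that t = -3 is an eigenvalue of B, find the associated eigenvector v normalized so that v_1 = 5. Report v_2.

5

B + 3I = [[14, -14], [7, -7]].
Solving (B + 3I)v = 0 gives the eigenspace spanned by (5, 5).
With v_1 = 5, v = (5, 5), so v_2 = 5.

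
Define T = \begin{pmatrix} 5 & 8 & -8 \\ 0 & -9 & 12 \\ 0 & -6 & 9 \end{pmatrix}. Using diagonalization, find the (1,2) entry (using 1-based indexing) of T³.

152

Characteristic polynomial: r^3 - 5r^2 - 9r + 45 = (r - 5)(r - 3)(r + 3), so the eigenvalues are -3, 3, 5.
r=5: eigenvector (1, 0, 0).
r=-3: eigenvector (-1, 2, 1).
r=3: eigenvector (0, 1, 1).
P = [[1, -1, 0], [0, 2, 1], [0, 1, 1]], D = diag(5, -3, 3), P⁻¹ = [[1, 1, -1], [0, 1, -1], [0, -1, 2]].
T³ = P·diag(125, -27, 27)·P⁻¹ = [[125, 152, -152], [0, -81, 108], [0, -54, 81]].
The requested entry is 152.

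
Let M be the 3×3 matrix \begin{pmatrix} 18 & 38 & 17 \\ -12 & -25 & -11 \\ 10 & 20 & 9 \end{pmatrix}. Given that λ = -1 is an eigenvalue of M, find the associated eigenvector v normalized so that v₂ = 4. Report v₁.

M + 1I = [[19, 38, 17], [-12, -24, -11], [10, 20, 10]].
Solving (M + 1I)v = 0 gives the eigenspace spanned by (-8, 4, 0).
With v₂ = 4, v = (-8, 4, 0), so v₁ = -8.

-8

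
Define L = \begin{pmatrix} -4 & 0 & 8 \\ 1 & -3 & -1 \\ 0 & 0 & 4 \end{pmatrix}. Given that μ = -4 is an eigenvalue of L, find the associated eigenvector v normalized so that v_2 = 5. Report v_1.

L + 4I = [[0, 0, 8], [1, 1, -1], [0, 0, 8]].
Solving (L + 4I)v = 0 gives the eigenspace spanned by (-5, 5, 0).
With v_2 = 5, v = (-5, 5, 0), so v_1 = -5.

-5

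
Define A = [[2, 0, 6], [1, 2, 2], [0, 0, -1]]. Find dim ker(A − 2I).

1

A − 2I = [[0, 0, 6], [1, 0, 2], [0, 0, -3]].
This matrix has rank 2, so its null space has dimension 3 − 2 = 1.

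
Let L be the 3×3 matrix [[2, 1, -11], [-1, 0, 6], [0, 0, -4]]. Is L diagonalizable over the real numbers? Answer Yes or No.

Characteristic polynomial: p(s) = s^3 + 2s^2 - 7s + 4 = (s - 1)^2(s + 4).
s = 1 has algebraic multiplicity 2; rank(L − 1I) = 2, so geometric multiplicity = 1.
Geometric multiplicity < algebraic multiplicity, so L is not diagonalizable.

No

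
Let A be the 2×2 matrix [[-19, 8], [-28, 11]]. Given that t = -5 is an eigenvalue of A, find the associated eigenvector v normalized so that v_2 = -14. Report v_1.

A + 5I = [[-14, 8], [-28, 16]].
Solving (A + 5I)v = 0 gives the eigenspace spanned by (-8, -14).
With v_2 = -14, v = (-8, -14), so v_1 = -8.

-8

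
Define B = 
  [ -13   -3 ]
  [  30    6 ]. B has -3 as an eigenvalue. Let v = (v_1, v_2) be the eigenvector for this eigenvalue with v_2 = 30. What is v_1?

B + 3I = [[-10, -3], [30, 9]].
Solving (B + 3I)v = 0 gives the eigenspace spanned by (-9, 30).
With v_2 = 30, v = (-9, 30), so v_1 = -9.

-9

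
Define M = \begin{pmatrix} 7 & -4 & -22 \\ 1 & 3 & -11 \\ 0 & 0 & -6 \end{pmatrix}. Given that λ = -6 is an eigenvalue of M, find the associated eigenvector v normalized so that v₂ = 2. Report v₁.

M + 6I = [[13, -4, -22], [1, 9, -11], [0, 0, 0]].
Solving (M + 6I)v = 0 gives the eigenspace spanned by (4, 2, 2).
With v₂ = 2, v = (4, 2, 2), so v₁ = 4.

4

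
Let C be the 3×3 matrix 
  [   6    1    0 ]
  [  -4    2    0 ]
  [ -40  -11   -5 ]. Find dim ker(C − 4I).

C − 4I = [[2, 1, 0], [-4, -2, 0], [-40, -11, -9]].
This matrix has rank 2, so its null space has dimension 3 − 2 = 1.

1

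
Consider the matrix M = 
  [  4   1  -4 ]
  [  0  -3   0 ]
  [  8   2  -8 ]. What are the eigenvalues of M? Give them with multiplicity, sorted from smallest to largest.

Characteristic polynomial: p(r) = r^3 + 7r^2 + 12r = r(r + 3)(r + 4).
Roots (with multiplicity): -4, -3, 0.

-4, -3, 0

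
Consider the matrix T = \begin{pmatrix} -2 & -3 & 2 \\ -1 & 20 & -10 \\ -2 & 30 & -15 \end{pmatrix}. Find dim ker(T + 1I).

1

T + 1I = [[-1, -3, 2], [-1, 21, -10], [-2, 30, -14]].
This matrix has rank 2, so its null space has dimension 3 − 2 = 1.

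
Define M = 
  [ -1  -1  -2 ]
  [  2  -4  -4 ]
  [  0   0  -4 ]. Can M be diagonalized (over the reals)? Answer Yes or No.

Yes

Characteristic polynomial: p(μ) = μ^3 + 9μ^2 + 26μ + 24 = (μ + 2)(μ + 3)(μ + 4).
All 3 eigenvalues are distinct, so M is diagonalizable.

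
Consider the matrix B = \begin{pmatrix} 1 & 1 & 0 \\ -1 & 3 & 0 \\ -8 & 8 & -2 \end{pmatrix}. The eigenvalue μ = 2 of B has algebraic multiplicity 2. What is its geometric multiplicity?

B − 2I = [[-1, 1, 0], [-1, 1, 0], [-8, 8, -4]].
This matrix has rank 2, so its null space has dimension 3 − 2 = 1.

1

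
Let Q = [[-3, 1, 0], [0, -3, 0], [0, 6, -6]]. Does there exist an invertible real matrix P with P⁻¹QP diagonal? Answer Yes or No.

Characteristic polynomial: p(t) = t^3 + 12t^2 + 45t + 54 = (t + 3)^2(t + 6).
t = -3 has algebraic multiplicity 2; rank(Q + 3I) = 2, so geometric multiplicity = 1.
Geometric multiplicity < algebraic multiplicity, so Q is not diagonalizable.

No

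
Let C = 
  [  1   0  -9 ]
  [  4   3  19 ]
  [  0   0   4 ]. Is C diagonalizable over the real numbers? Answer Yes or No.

Characteristic polynomial: p(s) = s^3 - 8s^2 + 19s - 12 = (s - 4)(s - 3)(s - 1).
All 3 eigenvalues are distinct, so C is diagonalizable.

Yes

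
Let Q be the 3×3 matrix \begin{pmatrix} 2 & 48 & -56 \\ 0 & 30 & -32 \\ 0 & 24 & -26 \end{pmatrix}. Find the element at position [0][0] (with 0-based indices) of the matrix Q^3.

Characteristic polynomial: r^3 - 6r^2 - 4r + 24 = (r - 6)(r - 2)(r + 2), so the eigenvalues are -2, 2, 6.
r=2: eigenvector (1, 0, 0).
r=-2: eigenvector (2, 1, 1).
r=6: eigenvector (-6, -4, -3).
P = [[1, 2, -6], [0, 1, -4], [0, 1, -3]], D = diag(2, -2, 6), P⁻¹ = [[1, 0, -2], [0, -3, 4], [0, -1, 1]].
Q³ = P·diag(8, -8, 216)·P⁻¹ = [[8, 1344, -1376], [0, 888, -896], [0, 672, -680]].
The requested entry is 8.

8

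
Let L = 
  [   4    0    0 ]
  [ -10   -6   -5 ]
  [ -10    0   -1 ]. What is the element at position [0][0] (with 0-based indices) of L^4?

256

Characteristic polynomial: λ^3 + 3λ^2 - 22λ - 24 = (λ - 4)(λ + 1)(λ + 6), so the eigenvalues are -6, -1, 4.
λ=-6: eigenvector (0, 1, 0).
λ=4: eigenvector (1, 0, -2).
λ=-1: eigenvector (0, -1, 1).
P = [[0, 1, 0], [1, 0, -1], [0, -2, 1]], D = diag(-6, 4, -1), P⁻¹ = [[2, 1, 1], [1, 0, 0], [2, 0, 1]].
L⁴ = P·diag(1296, 256, 1)·P⁻¹ = [[256, 0, 0], [2590, 1296, 1295], [-510, 0, 1]].
The requested entry is 256.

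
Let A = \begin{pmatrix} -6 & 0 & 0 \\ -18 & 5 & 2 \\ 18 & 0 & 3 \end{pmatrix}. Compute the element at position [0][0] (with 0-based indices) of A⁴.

1296

Characteristic polynomial: t^3 - 2t^2 - 33t + 90 = (t - 5)(t - 3)(t + 6), so the eigenvalues are -6, 3, 5.
t=-6: eigenvector (1, 2, -2).
t=5: eigenvector (0, 1, 0).
t=3: eigenvector (0, -1, 1).
P = [[1, 0, 0], [2, 1, -1], [-2, 0, 1]], D = diag(-6, 5, 3), P⁻¹ = [[1, 0, 0], [0, 1, 1], [2, 0, 1]].
A⁴ = P·diag(1296, 625, 81)·P⁻¹ = [[1296, 0, 0], [2430, 625, 544], [-2430, 0, 81]].
The requested entry is 1296.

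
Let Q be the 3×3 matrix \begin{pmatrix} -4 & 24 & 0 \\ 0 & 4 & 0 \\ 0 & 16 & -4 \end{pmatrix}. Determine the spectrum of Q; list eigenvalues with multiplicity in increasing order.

-4, -4, 4

Characteristic polynomial: p(s) = s^3 + 4s^2 - 16s - 64 = (s - 4)(s + 4)^2.
Roots (with multiplicity): -4, -4, 4.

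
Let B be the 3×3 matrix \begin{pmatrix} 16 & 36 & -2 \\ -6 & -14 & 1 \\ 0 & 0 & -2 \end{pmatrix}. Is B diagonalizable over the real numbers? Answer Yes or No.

No

Characteristic polynomial: p(t) = t^3 - 12t - 16 = (t - 4)(t + 2)^2.
t = -2 has algebraic multiplicity 2; rank(B + 2I) = 2, so geometric multiplicity = 1.
Geometric multiplicity < algebraic multiplicity, so B is not diagonalizable.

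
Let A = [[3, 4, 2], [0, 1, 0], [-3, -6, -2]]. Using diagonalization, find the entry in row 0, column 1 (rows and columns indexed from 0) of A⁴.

4

Characteristic polynomial: s^3 - 2s^2 + s = s(s - 1)^2, so the eigenvalues are 0, 1, 1.
s=1: eigenvector (1, 0, -1).
s=0: eigenvector (-2, 0, 3).
s=1: eigenvector (0, 1, -2).
P = [[1, -2, 0], [0, 0, 1], [-1, 3, -2]], D = diag(1, 0, 1), P⁻¹ = [[3, 4, 2], [1, 2, 1], [0, 1, 0]].
A⁴ = P·diag(1, 0, 1)·P⁻¹ = [[3, 4, 2], [0, 1, 0], [-3, -6, -2]].
The requested entry is 4.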